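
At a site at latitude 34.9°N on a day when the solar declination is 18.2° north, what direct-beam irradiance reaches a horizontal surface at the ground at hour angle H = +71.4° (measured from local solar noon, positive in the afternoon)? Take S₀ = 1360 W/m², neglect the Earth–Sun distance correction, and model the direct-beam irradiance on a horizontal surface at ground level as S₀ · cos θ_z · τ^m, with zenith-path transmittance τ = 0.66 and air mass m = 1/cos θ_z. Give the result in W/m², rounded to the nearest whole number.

220 W/m²

cos θ_z = sin(34.9°) sin(18.2°) + cos(34.9°) cos(18.2°) cos(71.40°) = 0.1787 + 0.2485 = 0.4272.
Air mass m = 1/cos θ_z = 1/0.4272 = 2.341; τ^m = 0.66^2.341 = 0.3781.
Surface direct beam = 1360 × 0.4272 × 0.3781 = 219.67 W/m².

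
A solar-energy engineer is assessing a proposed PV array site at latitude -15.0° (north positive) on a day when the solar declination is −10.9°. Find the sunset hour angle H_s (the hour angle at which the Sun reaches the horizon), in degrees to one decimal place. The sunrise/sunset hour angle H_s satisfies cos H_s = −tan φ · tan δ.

cos H_s = −tan(-15.0°) · tan(-10.9°) = -0.0516, so H_s = arccos(-0.0516) = 92.96°.

93.0°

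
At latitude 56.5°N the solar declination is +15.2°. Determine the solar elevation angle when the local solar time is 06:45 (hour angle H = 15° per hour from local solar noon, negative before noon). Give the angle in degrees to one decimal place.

18.8°

Hour angle H = 15° × (6.75 − 12) = -78.75°.
cos θ_z = sin φ sin δ + cos φ cos δ cos H = (0.8339)(0.2622) + (0.5519)(0.9650)(0.1951) = 0.3226.
θ_z = arccos(0.3226) = 71.18°, so the elevation is 90° − 71.18° = 18.82°.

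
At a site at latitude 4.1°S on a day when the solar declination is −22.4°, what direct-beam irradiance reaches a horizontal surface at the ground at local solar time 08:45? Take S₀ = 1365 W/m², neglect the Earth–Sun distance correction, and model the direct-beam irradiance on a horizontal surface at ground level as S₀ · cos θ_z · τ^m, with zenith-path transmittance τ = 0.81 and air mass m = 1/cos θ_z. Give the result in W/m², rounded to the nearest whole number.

622 W/m²

Hour angle H = 15° × (8.75 − 12) = -48.75°.
cos θ_z = sin φ sin δ + cos φ cos δ cos H = (-0.0715)(-0.3811) + (0.9974)(0.9245)(0.6593) = 0.6352.
Air mass m = 1/cos θ_z = 1/0.6352 = 1.574; τ^m = 0.81^1.574 = 0.7177.
Surface direct beam = 1365 × 0.6352 × 0.7177 = 622.28 W/m².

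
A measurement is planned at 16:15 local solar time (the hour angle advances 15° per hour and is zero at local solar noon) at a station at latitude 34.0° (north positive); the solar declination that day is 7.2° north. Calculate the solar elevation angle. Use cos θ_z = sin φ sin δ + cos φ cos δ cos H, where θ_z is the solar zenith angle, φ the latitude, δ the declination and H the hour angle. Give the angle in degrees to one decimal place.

25.7°

Hour angle H = 15° × (16.25 − 12) = 63.75°.
cos θ_z = sin(34.0°) sin(7.2°) + cos(34.0°) cos(7.2°) cos(63.75°) = 0.0701 + 0.3638 = 0.4339.
θ_z = arccos(0.4339) = 64.28°, so the elevation is 90° − 64.28° = 25.72°.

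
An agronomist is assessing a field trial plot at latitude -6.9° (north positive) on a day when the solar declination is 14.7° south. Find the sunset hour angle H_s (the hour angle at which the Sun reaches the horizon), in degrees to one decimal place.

cos H_s = −tan(-6.9°) · tan(-14.7°) = -0.0317, so H_s = arccos(-0.0317) = 91.82°.

91.8°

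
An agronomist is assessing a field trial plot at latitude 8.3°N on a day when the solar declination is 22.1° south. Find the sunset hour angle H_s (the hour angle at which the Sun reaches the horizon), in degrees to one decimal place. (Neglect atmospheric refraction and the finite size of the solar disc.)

86.6°

The sunset hour angle satisfies cos H_s = −tan φ tan δ = 0.0592, giving H_s = 86.61°.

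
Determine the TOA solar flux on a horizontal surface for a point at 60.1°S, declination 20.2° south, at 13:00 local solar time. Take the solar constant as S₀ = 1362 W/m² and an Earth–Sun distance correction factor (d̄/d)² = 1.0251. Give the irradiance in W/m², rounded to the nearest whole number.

Hour angle H = 15° × (13 − 12) = 15.00°.
With φ = -60.1°, δ = -20.2°, H = 15.00°: sin φ sin δ = 0.2993, cos φ cos δ cos H = 0.4519, so cos θ_z = 0.7512.
Top-of-atmosphere irradiance = S₀ (d̄/d)² cos θ_z = 1362 × 1.0251 × 0.7512 = 1048.82 W/m².

1049 W/m²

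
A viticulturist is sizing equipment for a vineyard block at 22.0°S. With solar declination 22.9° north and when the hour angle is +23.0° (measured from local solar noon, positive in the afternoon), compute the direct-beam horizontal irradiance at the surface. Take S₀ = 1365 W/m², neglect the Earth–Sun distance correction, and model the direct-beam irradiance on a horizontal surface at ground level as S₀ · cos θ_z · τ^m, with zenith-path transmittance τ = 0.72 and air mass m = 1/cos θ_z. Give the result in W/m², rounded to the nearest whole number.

cos θ_z = sin(-22.0°) sin(22.9°) + cos(-22.0°) cos(22.9°) cos(23.00°) = -0.1458 + 0.7862 = 0.6404.
Air mass m = 1/cos θ_z = 1/0.6404 = 1.562; τ^m = 0.72^1.562 = 0.5986.
Surface direct beam = 1365 × 0.6404 × 0.5986 = 523.26 W/m².

523 W/m²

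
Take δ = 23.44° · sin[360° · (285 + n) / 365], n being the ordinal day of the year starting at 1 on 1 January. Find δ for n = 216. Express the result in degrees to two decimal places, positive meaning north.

360 × (285 + 216) / 365 = 494.137°; sin(494.137°) = 0.7177.
δ = 23.44 × 0.7177 = 16.823° ≈ +16.82°.

+16.82°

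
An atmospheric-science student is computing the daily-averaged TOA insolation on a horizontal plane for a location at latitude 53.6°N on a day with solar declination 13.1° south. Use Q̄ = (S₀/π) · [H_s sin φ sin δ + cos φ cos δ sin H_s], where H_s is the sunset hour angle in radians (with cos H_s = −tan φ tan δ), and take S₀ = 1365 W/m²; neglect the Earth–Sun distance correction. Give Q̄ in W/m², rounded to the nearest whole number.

cos H_s = −tan(53.6°) · tan(-13.1°) = 0.3156, so H_s = arccos(0.3156) = 71.60°. In radians, H_s = 1.2497.
H_s sin φ sin δ = 1.2497 × 0.8049 × -0.2267 = -0.2280.
cos φ cos δ sin H_s = 0.5934 × 0.9740 × 0.9489 = 0.5484.
Q̄ = (1365/π) × (-0.2280 + 0.5484) = 434.49 × 0.3204 = 139.21 W/m².

139 W/m²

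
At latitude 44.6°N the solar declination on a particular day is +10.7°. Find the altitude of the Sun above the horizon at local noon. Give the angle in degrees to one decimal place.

56.1°

At local solar noon the hour angle is zero, so the elevation is 90° − |φ − δ| = 90° − |44.6° − (10.7°)| = 90° − 33.9° = 56.1°.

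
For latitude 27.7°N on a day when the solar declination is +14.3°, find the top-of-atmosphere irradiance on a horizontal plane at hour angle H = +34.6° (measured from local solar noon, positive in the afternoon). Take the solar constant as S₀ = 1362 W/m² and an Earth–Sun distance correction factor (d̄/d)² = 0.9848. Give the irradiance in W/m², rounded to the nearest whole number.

cos θ_z = sin φ sin δ + cos φ cos δ cos H = (0.4648)(0.2470) + (0.8854)(0.9690)(0.8231) = 0.8210.
Top-of-atmosphere irradiance = S₀ (d̄/d)² cos θ_z = 1362 × 0.9848 × 0.8210 = 1101.21 W/m².

1101 W/m²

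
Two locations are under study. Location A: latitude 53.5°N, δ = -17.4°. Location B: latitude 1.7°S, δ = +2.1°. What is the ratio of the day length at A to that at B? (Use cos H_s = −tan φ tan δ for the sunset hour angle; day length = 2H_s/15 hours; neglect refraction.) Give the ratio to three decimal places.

A: H_s = arccos(−tan 53.5° · tan -17.4°) = 64.94°, so 2H_s/15 = 8.6587 h.
B: H_s = arccos(−tan -1.7° · tan 2.1°) = 89.94°, so 2H_s/15 = 11.9920 h.
Ratio A/B = 8.6587 / 11.9920 = 0.7220.

0.722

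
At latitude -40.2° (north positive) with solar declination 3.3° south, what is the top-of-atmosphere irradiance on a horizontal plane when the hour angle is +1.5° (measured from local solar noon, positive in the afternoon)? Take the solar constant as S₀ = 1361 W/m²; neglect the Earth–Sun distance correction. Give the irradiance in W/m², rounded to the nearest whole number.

1088 W/m²

With φ = -40.2°, δ = -3.3°, H = 1.50°: sin φ sin δ = 0.0372, cos φ cos δ cos H = 0.7623, so cos θ_z = 0.7995.
Top-of-atmosphere irradiance = S₀ cos θ_z = 1361 × 0.7995 = 1088.12 W/m².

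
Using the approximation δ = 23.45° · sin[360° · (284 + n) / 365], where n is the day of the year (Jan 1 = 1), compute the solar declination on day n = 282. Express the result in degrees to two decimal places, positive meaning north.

360 × (284 + 282) / 365 = 558.247°; sin(558.247°) = -0.3131.
δ = 23.45 × -0.3131 = -7.342° ≈ -7.34°.

-7.34°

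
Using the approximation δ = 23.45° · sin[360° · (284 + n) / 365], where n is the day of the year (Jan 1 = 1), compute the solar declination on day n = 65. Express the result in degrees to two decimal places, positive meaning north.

360 × (284 + 65) / 365 = 344.219°; sin(344.219°) = -0.2720.
δ = 23.45 × -0.2720 = -6.378° ≈ -6.38°.

-6.38°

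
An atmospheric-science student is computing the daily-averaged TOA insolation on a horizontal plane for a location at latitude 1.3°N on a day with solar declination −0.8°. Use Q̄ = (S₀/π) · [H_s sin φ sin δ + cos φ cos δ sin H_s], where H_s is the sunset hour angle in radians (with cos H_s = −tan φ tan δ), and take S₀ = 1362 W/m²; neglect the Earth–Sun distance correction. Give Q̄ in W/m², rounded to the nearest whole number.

433 W/m²

−tan φ tan δ = −(0.0227)(-0.0140) = 0.0003; H_s = arccos(0.0003) = 89.98°. In radians, H_s = 1.5704.
H_s sin φ sin δ = 1.5704 × 0.0227 × -0.0140 = -0.0005.
cos φ cos δ sin H_s = 0.9997 × 0.9999 × 1.0000 = 0.9996.
Q̄ = (1362/π) × (-0.0005 + 0.9996) = 433.54 × 0.9991 = 433.15 W/m².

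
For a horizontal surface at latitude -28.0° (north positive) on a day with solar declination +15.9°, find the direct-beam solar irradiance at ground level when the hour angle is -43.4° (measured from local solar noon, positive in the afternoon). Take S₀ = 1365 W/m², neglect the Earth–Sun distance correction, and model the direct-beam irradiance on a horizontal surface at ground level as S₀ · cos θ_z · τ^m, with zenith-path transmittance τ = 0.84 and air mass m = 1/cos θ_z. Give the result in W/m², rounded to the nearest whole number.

466 W/m²

cos θ_z = sin φ sin δ + cos φ cos δ cos H = (-0.4695)(0.2740) + (0.8829)(0.9617)(0.7266) = 0.4883.
Air mass m = 1/cos θ_z = 1/0.4883 = 2.048; τ^m = 0.84^2.048 = 0.6997.
Surface direct beam = 1365 × 0.4883 × 0.6997 = 466.37 W/m².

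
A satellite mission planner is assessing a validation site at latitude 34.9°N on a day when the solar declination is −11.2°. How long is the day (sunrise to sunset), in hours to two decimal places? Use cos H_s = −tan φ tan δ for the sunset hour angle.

cos H_s = −tan(34.9°) · tan(-11.2°) = 0.1381, so H_s = arccos(0.1381) = 82.06°.
Day length = 2 H_s / 15° h⁻¹ = 164.12° / 15 = 10.941 h.

10.94 hours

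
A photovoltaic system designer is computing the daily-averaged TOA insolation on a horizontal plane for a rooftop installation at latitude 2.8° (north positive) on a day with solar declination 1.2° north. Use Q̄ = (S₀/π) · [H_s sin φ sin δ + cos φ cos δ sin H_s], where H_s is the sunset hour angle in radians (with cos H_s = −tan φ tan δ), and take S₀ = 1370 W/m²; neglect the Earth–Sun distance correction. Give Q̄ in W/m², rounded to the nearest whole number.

−tan φ tan δ = −(0.0489)(0.0209) = -0.0010; H_s = arccos(-0.0010) = 90.06°. In radians, H_s = 1.5718.
H_s sin φ sin δ = 1.5718 × 0.0488 × 0.0209 = 0.0016.
cos φ cos δ sin H_s = 0.9988 × 0.9998 × 1.0000 = 0.9986.
Q̄ = (1370/π) × (0.0016 + 0.9986) = 436.08 × 1.0002 = 436.17 W/m².

436 W/m²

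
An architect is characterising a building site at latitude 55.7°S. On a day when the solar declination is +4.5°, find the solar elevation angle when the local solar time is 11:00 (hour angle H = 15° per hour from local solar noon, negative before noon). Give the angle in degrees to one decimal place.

28.5°

Hour angle H = 15° × (11 − 12) = -15.00°.
cos θ_z = sin(-55.7°) sin(4.5°) + cos(-55.7°) cos(4.5°) cos(-15.00°) = -0.0648 + 0.5426 = 0.4778.
θ_z = arccos(0.4778) = 61.46°, so the elevation is 90° − 61.46° = 28.54°.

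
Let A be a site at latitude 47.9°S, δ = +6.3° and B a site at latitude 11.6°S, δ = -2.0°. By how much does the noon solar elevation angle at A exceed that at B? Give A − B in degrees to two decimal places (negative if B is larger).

-44.60°

A: 90° − |-47.9 − (6.3)| = 35.80°.
B: 90° − |-11.6 − (-2.0)| = 80.40°.
A − B = 35.80 − 80.40 = -44.60°.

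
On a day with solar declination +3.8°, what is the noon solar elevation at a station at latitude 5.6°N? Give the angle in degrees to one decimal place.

At local solar noon the hour angle is zero, so the elevation is 90° − |φ − δ| = 90° − |5.6° − (3.8°)| = 90° − 1.8° = 88.2°.

88.2°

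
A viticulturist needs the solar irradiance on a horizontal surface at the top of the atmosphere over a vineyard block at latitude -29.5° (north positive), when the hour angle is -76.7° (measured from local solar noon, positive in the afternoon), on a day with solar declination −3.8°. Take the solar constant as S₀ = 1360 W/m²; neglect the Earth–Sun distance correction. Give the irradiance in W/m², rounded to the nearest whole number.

316 W/m²

With φ = -29.5°, δ = -3.8°, H = -76.70°: sin φ sin δ = 0.0326, cos φ cos δ cos H = 0.1998, so cos θ_z = 0.2324.
Top-of-atmosphere irradiance = S₀ cos θ_z = 1360 × 0.2324 = 316.06 W/m².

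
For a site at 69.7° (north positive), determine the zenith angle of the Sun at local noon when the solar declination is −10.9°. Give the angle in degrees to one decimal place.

At local solar noon the hour angle is zero, so the zenith angle is |φ − δ| = |69.7° − (-10.9°)| = 80.6°.

80.6°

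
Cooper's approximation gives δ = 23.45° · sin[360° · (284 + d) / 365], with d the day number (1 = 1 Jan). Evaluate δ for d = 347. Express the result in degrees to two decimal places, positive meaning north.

-23.24°

360 × (284 + 347) / 365 = 622.356°; sin(622.356°) = -0.9911.
δ = 23.45 × -0.9911 = -23.241° ≈ -23.24°.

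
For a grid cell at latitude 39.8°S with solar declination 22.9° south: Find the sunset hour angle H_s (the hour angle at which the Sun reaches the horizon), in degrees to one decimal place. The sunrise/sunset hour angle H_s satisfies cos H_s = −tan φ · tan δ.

The sunset hour angle satisfies cos H_s = −tan φ tan δ = -0.3519, giving H_s = 110.60°.

110.6°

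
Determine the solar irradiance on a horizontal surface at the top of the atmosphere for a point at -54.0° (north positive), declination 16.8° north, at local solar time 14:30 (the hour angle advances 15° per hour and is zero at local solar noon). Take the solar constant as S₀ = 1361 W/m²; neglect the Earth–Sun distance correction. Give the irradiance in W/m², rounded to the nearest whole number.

289 W/m²

Hour angle H = 15° × (14.5 − 12) = 37.50°.
With φ = -54.0°, δ = 16.8°, H = 37.50°: sin φ sin δ = -0.2338, cos φ cos δ cos H = 0.4464, so cos θ_z = 0.2126.
Top-of-atmosphere irradiance = S₀ cos θ_z = 1361 × 0.2126 = 289.35 W/m².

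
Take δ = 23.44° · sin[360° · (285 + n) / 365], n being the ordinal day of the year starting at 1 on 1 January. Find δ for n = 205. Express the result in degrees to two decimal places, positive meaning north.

360 × (285 + 205) / 365 = 483.288°; sin(483.288°) = 0.8359.
δ = 23.44 × 0.8359 = 19.593° ≈ +19.59°.

+19.59°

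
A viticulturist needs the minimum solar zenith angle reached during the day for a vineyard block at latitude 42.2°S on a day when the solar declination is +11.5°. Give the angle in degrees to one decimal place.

At local solar noon the hour angle is zero, so the zenith angle is |φ − δ| = |-42.2° − (11.5°)| = 53.7°.

53.7°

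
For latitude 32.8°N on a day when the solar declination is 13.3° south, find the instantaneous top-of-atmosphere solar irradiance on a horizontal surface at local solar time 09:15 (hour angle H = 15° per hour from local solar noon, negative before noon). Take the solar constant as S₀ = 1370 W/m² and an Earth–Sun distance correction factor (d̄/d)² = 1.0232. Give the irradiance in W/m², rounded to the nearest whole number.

687 W/m²

Hour angle H = 15° × (9.25 − 12) = -41.25°.
cos θ_z = sin φ sin δ + cos φ cos δ cos H = (0.5417)(-0.2300) + (0.8406)(0.9732)(0.7518) = 0.4904.
Top-of-atmosphere irradiance = S₀ (d̄/d)² cos θ_z = 1370 × 1.0232 × 0.4904 = 687.43 W/m².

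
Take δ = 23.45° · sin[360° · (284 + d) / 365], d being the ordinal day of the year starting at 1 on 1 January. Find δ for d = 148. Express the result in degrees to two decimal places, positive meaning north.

+21.44°

360 × (284 + 148) / 365 = 426.082°; sin(426.082°) = 0.9141.
δ = 23.45 × 0.9141 = 21.436° ≈ +21.44°.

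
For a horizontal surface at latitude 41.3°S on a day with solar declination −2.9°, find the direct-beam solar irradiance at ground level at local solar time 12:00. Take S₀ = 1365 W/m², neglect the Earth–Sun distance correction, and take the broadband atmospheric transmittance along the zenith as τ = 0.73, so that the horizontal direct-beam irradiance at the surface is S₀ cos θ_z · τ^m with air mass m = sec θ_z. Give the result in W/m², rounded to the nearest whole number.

716 W/m²

Hour angle H = 15° × (12 − 12) = 0.00°.
cos θ_z = sin(-41.3°) sin(-2.9°) + cos(-41.3°) cos(-2.9°) cos(0.00°) = 0.0334 + 0.7503 = 0.7837.
Air mass m = 1/cos θ_z = 1/0.7837 = 1.276; τ^m = 0.73^1.276 = 0.6693.
Surface direct beam = 1365 × 0.7837 × 0.6693 = 715.98 W/m².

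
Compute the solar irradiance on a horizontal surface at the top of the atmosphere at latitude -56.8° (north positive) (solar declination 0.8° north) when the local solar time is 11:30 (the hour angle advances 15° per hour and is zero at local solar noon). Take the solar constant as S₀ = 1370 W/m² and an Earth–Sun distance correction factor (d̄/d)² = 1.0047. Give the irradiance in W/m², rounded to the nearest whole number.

Hour angle H = 15° × (11.5 − 12) = -7.50°.
cos θ_z = sin φ sin δ + cos φ cos δ cos H = (-0.8368)(0.0140) + (0.5476)(0.9999)(0.9914) = 0.5311.
Top-of-atmosphere irradiance = S₀ (d̄/d)² cos θ_z = 1370 × 1.0047 × 0.5311 = 731.03 W/m².

731 W/m²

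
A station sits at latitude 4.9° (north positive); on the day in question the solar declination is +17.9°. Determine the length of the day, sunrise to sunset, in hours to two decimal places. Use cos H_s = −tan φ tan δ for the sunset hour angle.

The sunset hour angle satisfies cos H_s = −tan φ tan δ = -0.0277, giving H_s = 91.59°.
Day length = 2 H_s / 15° h⁻¹ = 183.18° / 15 = 12.212 h.

12.21 hours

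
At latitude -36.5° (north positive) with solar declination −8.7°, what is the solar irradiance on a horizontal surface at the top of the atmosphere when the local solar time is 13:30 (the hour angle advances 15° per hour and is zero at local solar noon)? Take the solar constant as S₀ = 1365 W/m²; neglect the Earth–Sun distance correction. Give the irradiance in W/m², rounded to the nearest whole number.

1125 W/m²

Hour angle H = 15° × (13.5 − 12) = 22.50°.
cos θ_z = sin φ sin δ + cos φ cos δ cos H = (-0.5948)(-0.1513) + (0.8039)(0.9885)(0.9239) = 0.8242.
Top-of-atmosphere irradiance = S₀ cos θ_z = 1365 × 0.8242 = 1125.03 W/m².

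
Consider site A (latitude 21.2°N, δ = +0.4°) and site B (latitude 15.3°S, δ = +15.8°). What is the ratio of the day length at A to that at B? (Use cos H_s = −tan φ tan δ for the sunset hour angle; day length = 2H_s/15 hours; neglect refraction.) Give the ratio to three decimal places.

1.054

A: H_s = arccos(−tan 21.2° · tan 0.4°) = 90.16°, so 2H_s/15 = 12.0213 h.
B: H_s = arccos(−tan -15.3° · tan 15.8°) = 85.56°, so 2H_s/15 = 11.4080 h.
Ratio A/B = 12.0213 / 11.4080 = 1.0538.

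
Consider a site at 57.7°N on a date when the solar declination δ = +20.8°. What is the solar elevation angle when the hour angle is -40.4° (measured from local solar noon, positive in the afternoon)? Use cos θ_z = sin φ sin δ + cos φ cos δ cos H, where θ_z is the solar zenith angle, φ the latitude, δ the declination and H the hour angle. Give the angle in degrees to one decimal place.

42.9°

cos θ_z = sin(57.7°) sin(20.8°) + cos(57.7°) cos(20.8°) cos(-40.40°) = 0.3002 + 0.3804 = 0.6806.
θ_z = arccos(0.6806) = 47.11°, so the elevation is 90° − 47.11° = 42.89°.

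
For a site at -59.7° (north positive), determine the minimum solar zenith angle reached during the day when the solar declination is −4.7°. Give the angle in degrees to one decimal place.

At local solar noon the hour angle is zero, so the zenith angle is |φ − δ| = |-59.7° − (-4.7°)| = 55.0°.

55.0°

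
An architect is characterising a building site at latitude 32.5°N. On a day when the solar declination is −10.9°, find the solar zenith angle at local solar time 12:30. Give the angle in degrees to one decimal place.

44.0°

Hour angle H = 15° × (12.5 − 12) = 7.50°.
cos θ_z = sin(32.5°) sin(-10.9°) + cos(32.5°) cos(-10.9°) cos(7.50°) = -0.1016 + 0.8211 = 0.7195.
θ_z = arccos(0.7195) = 43.99°.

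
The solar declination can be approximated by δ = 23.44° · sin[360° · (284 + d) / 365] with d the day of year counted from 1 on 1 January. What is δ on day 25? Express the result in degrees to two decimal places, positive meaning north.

-19.26°

360 × (284 + 25) / 365 = 304.767°; sin(304.767°) = -0.8215.
δ = 23.44 × -0.8215 = -19.256° ≈ -19.26°.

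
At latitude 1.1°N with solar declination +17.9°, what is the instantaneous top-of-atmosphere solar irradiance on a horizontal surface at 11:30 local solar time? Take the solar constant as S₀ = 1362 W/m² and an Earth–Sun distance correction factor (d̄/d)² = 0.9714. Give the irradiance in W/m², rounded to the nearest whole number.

Hour angle H = 15° × (11.5 − 12) = -7.50°.
With φ = 1.1°, δ = 17.9°, H = -7.50°: sin φ sin δ = 0.0059, cos φ cos δ cos H = 0.9433, so cos θ_z = 0.9492.
Top-of-atmosphere irradiance = S₀ (d̄/d)² cos θ_z = 1362 × 0.9714 × 0.9492 = 1255.84 W/m².

1256 W/m²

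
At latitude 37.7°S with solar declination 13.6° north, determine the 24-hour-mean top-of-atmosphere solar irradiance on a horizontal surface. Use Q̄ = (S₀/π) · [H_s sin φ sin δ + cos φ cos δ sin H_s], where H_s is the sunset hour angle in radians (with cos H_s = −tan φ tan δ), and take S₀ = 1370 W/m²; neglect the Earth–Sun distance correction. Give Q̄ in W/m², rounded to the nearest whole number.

243 W/m²

cos H_s = −tan(-37.7°) · tan(13.6°) = 0.1870, so H_s = arccos(0.1870) = 79.22°. In radians, H_s = 1.3826.
H_s sin φ sin δ = 1.3826 × -0.6115 × 0.2351 = -0.1988.
cos φ cos δ sin H_s = 0.7912 × 0.9720 × 0.9823 = 0.7554.
Q̄ = (1370/π) × (-0.1988 + 0.7554) = 436.08 × 0.5566 = 242.72 W/m².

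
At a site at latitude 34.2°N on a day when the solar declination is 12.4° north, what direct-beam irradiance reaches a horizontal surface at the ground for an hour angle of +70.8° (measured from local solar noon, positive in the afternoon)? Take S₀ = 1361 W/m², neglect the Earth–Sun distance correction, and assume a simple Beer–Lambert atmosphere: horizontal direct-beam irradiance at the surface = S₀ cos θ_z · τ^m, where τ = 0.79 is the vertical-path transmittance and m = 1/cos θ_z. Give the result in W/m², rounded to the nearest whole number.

286 W/m²

cos θ_z = sin φ sin δ + cos φ cos δ cos H = (0.5621)(0.2147) + (0.8271)(0.9767)(0.3289) = 0.3864.
Air mass m = 1/cos θ_z = 1/0.3864 = 2.588; τ^m = 0.79^2.588 = 0.5433.
Surface direct beam = 1361 × 0.3864 × 0.5433 = 285.72 W/m².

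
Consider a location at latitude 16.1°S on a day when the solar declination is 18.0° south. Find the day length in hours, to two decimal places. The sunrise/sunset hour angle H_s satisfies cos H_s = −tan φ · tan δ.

12.72 hours

The sunset hour angle satisfies cos H_s = −tan φ tan δ = -0.0938, giving H_s = 95.38°.
Day length = 2 H_s / 15° h⁻¹ = 190.76° / 15 = 12.717 h.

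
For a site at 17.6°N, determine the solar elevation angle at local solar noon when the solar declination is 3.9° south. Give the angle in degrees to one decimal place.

At local solar noon the hour angle is zero, so the elevation is 90° − |φ − δ| = 90° − |17.6° − (-3.9°)| = 90° − 21.5° = 68.5°.

68.5°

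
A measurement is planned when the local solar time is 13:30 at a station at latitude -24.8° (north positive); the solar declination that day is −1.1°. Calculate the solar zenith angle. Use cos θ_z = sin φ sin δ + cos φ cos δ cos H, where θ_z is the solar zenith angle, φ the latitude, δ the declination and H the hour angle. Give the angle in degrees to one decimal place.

32.2°

Hour angle H = 15° × (13.5 − 12) = 22.50°.
cos θ_z = sin φ sin δ + cos φ cos δ cos H = (-0.4195)(-0.0192) + (0.9078)(0.9998)(0.9239) = 0.8466.
θ_z = arccos(0.8466) = 32.16°.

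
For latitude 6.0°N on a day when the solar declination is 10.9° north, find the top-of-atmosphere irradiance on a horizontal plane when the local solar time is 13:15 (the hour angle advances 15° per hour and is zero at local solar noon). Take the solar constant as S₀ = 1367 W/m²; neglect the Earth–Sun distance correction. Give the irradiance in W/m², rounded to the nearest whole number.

1291 W/m²

Hour angle H = 15° × (13.25 − 12) = 18.75°.
cos θ_z = sin(6.0°) sin(10.9°) + cos(6.0°) cos(10.9°) cos(18.75°) = 0.0198 + 0.9248 = 0.9446.
Top-of-atmosphere irradiance = S₀ cos θ_z = 1367 × 0.9446 = 1291.27 W/m².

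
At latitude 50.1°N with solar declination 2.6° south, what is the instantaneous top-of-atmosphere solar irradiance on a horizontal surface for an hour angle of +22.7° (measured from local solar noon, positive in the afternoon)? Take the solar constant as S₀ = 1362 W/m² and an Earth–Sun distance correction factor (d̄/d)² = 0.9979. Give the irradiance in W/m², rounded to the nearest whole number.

cos θ_z = sin(50.1°) sin(-2.6°) + cos(50.1°) cos(-2.6°) cos(22.70°) = -0.0348 + 0.5912 = 0.5564.
Top-of-atmosphere irradiance = S₀ (d̄/d)² cos θ_z = 1362 × 0.9979 × 0.5564 = 756.23 W/m².

756 W/m²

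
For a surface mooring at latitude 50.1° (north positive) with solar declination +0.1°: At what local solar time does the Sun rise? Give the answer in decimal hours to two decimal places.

cos H_s = −tan(50.1°) · tan(0.1°) = -0.0021, so H_s = arccos(-0.0021) = 90.12°.
Sunrise is at 12 − H_s/15 = 12 − 6.008 = 5.992 h local solar time.

5.99 h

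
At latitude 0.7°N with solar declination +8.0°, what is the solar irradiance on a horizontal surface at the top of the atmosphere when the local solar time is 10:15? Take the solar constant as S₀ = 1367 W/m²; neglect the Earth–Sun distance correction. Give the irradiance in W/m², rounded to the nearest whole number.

1216 W/m²

Hour angle H = 15° × (10.25 − 12) = -26.25°.
cos θ_z = sin φ sin δ + cos φ cos δ cos H = (0.0122)(0.1392) + (0.9999)(0.9903)(0.8969) = 0.8898.
Top-of-atmosphere irradiance = S₀ cos θ_z = 1367 × 0.8898 = 1216.36 W/m².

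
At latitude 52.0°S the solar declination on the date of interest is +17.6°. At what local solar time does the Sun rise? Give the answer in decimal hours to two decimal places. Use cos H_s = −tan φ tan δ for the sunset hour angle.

7.60 h

The sunset hour angle satisfies cos H_s = −tan φ tan δ = 0.4060, giving H_s = 66.05°.
Sunrise is at 12 − H_s/15 = 12 − 4.403 = 7.597 h local solar time.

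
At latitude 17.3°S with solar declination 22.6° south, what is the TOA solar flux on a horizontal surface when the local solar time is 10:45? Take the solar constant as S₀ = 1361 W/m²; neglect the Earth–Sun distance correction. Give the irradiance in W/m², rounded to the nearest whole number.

1292 W/m²

Hour angle H = 15° × (10.75 − 12) = -18.75°.
cos θ_z = sin(-17.3°) sin(-22.6°) + cos(-17.3°) cos(-22.6°) cos(-18.75°) = 0.1143 + 0.8347 = 0.9490.
Top-of-atmosphere irradiance = S₀ cos θ_z = 1361 × 0.9490 = 1291.59 W/m².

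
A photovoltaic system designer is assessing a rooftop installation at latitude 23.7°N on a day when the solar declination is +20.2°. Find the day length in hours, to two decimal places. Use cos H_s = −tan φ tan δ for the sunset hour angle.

13.24 hours

−tan φ tan δ = −(0.4390)(0.3679) = -0.1615; H_s = arccos(-0.1615) = 99.29°.
Day length = 2 H_s / 15° h⁻¹ = 198.58° / 15 = 13.239 h.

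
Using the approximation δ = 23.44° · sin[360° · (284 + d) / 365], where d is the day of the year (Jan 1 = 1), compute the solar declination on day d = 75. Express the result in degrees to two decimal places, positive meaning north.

360 × (284 + 75) / 365 = 354.082°; sin(354.082°) = -0.1031.
δ = 23.44 × -0.1031 = -2.417° ≈ -2.42°.

-2.42°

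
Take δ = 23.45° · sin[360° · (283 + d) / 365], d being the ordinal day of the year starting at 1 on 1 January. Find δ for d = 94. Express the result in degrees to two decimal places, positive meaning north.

+4.81°

360 × (283 + 94) / 365 = 371.836°; sin(371.836°) = 0.2051.
δ = 23.45 × 0.2051 = 4.810° ≈ +4.81°.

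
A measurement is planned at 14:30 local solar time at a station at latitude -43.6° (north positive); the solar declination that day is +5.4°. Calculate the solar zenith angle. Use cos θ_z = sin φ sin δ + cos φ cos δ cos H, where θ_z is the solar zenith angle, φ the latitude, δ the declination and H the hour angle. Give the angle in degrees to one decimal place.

Hour angle H = 15° × (14.5 − 12) = 37.50°.
cos θ_z = sin(-43.6°) sin(5.4°) + cos(-43.6°) cos(5.4°) cos(37.50°) = -0.0649 + 0.5720 = 0.5071.
θ_z = arccos(0.5071) = 59.53°.

59.5°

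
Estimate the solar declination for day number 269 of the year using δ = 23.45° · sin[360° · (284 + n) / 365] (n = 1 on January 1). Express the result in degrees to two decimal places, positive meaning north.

-2.22°

360 × (284 + 269) / 365 = 545.425°; sin(545.425°) = -0.0945.
δ = 23.45 × -0.0945 = -2.216° ≈ -2.22°.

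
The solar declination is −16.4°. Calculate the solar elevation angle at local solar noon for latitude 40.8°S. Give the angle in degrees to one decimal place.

65.6°

At local solar noon the hour angle is zero, so the elevation is 90° − |φ − δ| = 90° − |-40.8° − (-16.4°)| = 90° − 24.4° = 65.6°.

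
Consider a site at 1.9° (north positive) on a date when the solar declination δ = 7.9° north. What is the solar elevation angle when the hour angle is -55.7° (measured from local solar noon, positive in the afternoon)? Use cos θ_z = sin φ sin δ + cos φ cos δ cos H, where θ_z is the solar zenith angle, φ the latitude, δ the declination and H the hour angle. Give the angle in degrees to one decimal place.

34.2°

With φ = 1.9°, δ = 7.9°, H = -55.70°: sin φ sin δ = 0.0046, cos φ cos δ cos H = 0.5579, so cos θ_z = 0.5625.
θ_z = arccos(0.5625) = 55.77°, so the elevation is 90° − 55.77° = 34.23°.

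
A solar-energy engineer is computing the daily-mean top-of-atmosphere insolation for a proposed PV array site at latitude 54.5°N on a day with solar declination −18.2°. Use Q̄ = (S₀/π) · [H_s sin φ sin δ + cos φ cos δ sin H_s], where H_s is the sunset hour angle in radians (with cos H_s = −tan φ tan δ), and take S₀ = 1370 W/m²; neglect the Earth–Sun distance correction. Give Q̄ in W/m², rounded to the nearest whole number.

The sunset hour angle satisfies cos H_s = −tan φ tan δ = 0.4609, giving H_s = 62.55°. In radians, H_s = 1.0917.
H_s sin φ sin δ = 1.0917 × 0.8141 × -0.3123 = -0.2776.
cos φ cos δ sin H_s = 0.5807 × 0.9500 × 0.8874 = 0.4895.
Q̄ = (1370/π) × (-0.2776 + 0.4895) = 436.08 × 0.2119 = 92.41 W/m².

92 W/m²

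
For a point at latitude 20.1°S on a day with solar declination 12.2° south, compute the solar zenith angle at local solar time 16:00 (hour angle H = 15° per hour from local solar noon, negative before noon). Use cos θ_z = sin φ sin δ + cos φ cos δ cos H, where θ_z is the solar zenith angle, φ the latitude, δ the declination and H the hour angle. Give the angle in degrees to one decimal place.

Hour angle H = 15° × (16 − 12) = 60.00°.
cos θ_z = sin φ sin δ + cos φ cos δ cos H = (-0.3437)(-0.2113) + (0.9391)(0.9774)(0.5000) = 0.5316.
θ_z = arccos(0.5316) = 57.89°.

57.9°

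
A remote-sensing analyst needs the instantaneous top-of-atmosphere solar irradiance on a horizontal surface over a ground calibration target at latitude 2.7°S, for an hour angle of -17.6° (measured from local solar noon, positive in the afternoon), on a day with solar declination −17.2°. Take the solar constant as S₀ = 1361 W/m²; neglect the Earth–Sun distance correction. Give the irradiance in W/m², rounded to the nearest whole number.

1257 W/m²

cos θ_z = sin(-2.7°) sin(-17.2°) + cos(-2.7°) cos(-17.2°) cos(-17.60°) = 0.0139 + 0.9096 = 0.9235.
Top-of-atmosphere irradiance = S₀ cos θ_z = 1361 × 0.9235 = 1256.88 W/m².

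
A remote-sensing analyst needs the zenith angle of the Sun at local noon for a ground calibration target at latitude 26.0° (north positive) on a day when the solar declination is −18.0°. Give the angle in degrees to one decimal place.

44.0°

At local solar noon the hour angle is zero, so the zenith angle is |φ − δ| = |26.0° − (-18.0°)| = 44.0°.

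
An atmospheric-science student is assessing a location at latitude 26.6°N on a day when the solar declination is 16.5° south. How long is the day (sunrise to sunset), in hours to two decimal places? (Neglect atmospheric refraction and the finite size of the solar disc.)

10.86 hours

cos H_s = −tan(26.6°) · tan(-16.5°) = 0.1483, so H_s = arccos(0.1483) = 81.47°.
Day length = 2 H_s / 15° h⁻¹ = 162.94° / 15 = 10.863 h.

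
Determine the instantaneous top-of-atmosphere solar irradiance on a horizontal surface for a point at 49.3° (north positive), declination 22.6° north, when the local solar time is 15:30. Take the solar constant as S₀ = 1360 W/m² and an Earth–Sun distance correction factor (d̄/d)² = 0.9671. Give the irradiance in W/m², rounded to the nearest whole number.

Hour angle H = 15° × (15.5 − 12) = 52.50°.
With φ = 49.3°, δ = 22.6°, H = 52.50°: sin φ sin δ = 0.2913, cos φ cos δ cos H = 0.3665, so cos θ_z = 0.6578.
Top-of-atmosphere irradiance = S₀ (d̄/d)² cos θ_z = 1360 × 0.9671 × 0.6578 = 865.18 W/m².

865 W/m²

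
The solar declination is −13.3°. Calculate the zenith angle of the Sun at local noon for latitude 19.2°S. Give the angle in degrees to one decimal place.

At local solar noon the hour angle is zero, so the zenith angle is |φ − δ| = |-19.2° − (-13.3°)| = 5.9°.

5.9°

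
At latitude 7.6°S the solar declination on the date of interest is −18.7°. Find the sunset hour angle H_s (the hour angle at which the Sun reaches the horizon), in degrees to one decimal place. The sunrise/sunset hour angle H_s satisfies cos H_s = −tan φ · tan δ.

−tan φ tan δ = −(-0.1334)(-0.3385) = -0.0452; H_s = arccos(-0.0452) = 92.59°.

92.6°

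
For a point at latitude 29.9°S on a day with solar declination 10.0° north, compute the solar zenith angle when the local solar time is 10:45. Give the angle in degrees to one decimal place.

43.8°

Hour angle H = 15° × (10.75 − 12) = -18.75°.
cos θ_z = sin φ sin δ + cos φ cos δ cos H = (-0.4985)(0.1736) + (0.8669)(0.9848)(0.9469) = 0.7219.
θ_z = arccos(0.7219) = 43.79°.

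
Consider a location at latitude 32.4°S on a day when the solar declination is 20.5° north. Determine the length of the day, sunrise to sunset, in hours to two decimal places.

The sunset hour angle satisfies cos H_s = −tan φ tan δ = 0.2373, giving H_s = 76.27°.
Day length = 2 H_s / 15° h⁻¹ = 152.54° / 15 = 10.169 h.

10.17 hours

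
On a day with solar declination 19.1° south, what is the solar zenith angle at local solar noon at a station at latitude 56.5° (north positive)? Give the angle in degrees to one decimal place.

At local solar noon the hour angle is zero, so the zenith angle is |φ − δ| = |56.5° − (-19.1°)| = 75.6°.

75.6°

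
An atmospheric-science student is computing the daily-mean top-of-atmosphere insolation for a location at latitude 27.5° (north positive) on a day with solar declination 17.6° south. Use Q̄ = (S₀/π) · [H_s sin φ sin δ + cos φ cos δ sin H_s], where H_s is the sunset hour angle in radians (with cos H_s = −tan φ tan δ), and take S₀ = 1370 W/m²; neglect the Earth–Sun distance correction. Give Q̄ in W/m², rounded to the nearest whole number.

cos H_s = −tan(27.5°) · tan(-17.6°) = 0.1651, so H_s = arccos(0.1651) = 80.50°. In radians, H_s = 1.4050.
H_s sin φ sin δ = 1.4050 × 0.4617 × -0.3024 = -0.1962.
cos φ cos δ sin H_s = 0.8870 × 0.9532 × 0.9863 = 0.8339.
Q̄ = (1370/π) × (-0.1962 + 0.8339) = 436.08 × 0.6377 = 278.09 W/m².

278 W/m²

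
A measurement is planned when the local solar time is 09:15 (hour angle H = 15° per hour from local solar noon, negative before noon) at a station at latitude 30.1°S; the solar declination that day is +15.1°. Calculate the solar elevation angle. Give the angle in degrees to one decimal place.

Hour angle H = 15° × (9.25 − 12) = -41.25°.
cos θ_z = sin(-30.1°) sin(15.1°) + cos(-30.1°) cos(15.1°) cos(-41.25°) = -0.1306 + 0.6280 = 0.4974.
θ_z = arccos(0.4974) = 60.17°, so the elevation is 90° − 60.17° = 29.83°.

29.8°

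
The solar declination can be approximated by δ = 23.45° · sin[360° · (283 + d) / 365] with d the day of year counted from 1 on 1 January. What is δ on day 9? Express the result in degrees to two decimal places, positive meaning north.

-22.30°

360 × (283 + 9) / 365 = 288.000°; sin(288.000°) = -0.9511.
δ = 23.45 × -0.9511 = -22.303° ≈ -22.30°.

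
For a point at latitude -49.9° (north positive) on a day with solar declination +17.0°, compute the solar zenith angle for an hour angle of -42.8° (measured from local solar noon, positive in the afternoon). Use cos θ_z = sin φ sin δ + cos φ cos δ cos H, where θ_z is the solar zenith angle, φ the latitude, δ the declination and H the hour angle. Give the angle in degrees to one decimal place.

cos θ_z = sin φ sin δ + cos φ cos δ cos H = (-0.7649)(0.2924) + (0.6441)(0.9563)(0.7337) = 0.2283.
θ_z = arccos(0.2283) = 76.80°.

76.8°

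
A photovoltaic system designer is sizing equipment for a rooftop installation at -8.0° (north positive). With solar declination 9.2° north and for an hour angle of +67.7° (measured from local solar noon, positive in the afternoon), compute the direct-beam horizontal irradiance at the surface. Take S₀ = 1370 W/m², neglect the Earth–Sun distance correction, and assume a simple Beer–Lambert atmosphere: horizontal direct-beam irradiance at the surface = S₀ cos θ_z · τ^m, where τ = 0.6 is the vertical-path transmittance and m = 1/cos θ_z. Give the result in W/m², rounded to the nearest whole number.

110 W/m²

With φ = -8.0°, δ = 9.2°, H = 67.70°: sin φ sin δ = -0.0223, cos φ cos δ cos H = 0.3709, so cos θ_z = 0.3486.
Air mass m = 1/cos θ_z = 1/0.3486 = 2.869; τ^m = 0.6^2.869 = 0.2309.
Surface direct beam = 1370 × 0.3486 × 0.2309 = 110.27 W/m².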